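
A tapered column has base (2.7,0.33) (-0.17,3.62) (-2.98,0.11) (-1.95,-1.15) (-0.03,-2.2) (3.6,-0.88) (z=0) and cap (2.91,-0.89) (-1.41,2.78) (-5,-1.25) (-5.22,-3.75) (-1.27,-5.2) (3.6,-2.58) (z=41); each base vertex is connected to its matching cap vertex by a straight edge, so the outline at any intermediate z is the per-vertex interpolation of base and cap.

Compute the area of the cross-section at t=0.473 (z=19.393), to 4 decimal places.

Cross-section at t=0.473: each vertex is (1-t)·p0[i] + t·p1[i].
  v1: (1-0.473)·(2.7,0.33) + 0.473·(2.91,-0.89) = (2.7993,-0.2471)
  v2: (1-0.473)·(-0.17,3.62) + 0.473·(-1.41,2.78) = (-0.7565,3.2227)
  v3: (1-0.473)·(-2.98,0.11) + 0.473·(-5,-1.25) = (-3.9355,-0.5333)
  v4: (1-0.473)·(-1.95,-1.15) + 0.473·(-5.22,-3.75) = (-3.4967,-2.3798)
  v5: (1-0.473)·(-0.03,-2.2) + 0.473·(-1.27,-5.2) = (-0.6165,-3.6190)
  v6: (1-0.473)·(3.6,-0.88) + 0.473·(3.6,-2.58) = (3.6000,-1.6841)
Shoelace sum Σ(x_i·y_{i+1} − x_{i+1}·y_i):
  i=1: 2.7993·3.2227 − -0.7565·-0.2471 = +8.8344 (running +8.8344)
  i=2: -0.7565·-0.5333 − -3.9355·3.2227 = +13.0862 (running +21.9206)
  i=3: -3.9355·-2.3798 − -3.4967·-0.5333 = +7.5009 (running +29.4215)
  i=4: -3.4967·-3.6190 − -0.6165·-2.3798 = +11.1874 (running +40.6089)
  i=5: -0.6165·-1.6841 − 3.6000·-3.6190 = +14.0667 (running +54.6756)
  i=6: 3.6000·-0.2471 − 2.7993·-1.6841 = +3.8249 (running +58.5005)
Area = |Σ|/2 = |58.5005|/2 = 29.2503

Area at t=0.473: 29.2503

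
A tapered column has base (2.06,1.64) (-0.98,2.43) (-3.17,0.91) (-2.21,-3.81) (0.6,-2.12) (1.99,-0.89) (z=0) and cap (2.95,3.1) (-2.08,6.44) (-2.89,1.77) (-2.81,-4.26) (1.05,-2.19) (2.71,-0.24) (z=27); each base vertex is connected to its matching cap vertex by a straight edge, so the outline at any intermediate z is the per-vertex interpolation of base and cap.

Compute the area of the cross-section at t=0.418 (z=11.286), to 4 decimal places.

Cross-section at t=0.418: each vertex is (1-t)·p0[i] + t·p1[i].
  v1: (1-0.418)·(2.06,1.64) + 0.418·(2.95,3.1) = (2.4320,2.2503)
  v2: (1-0.418)·(-0.98,2.43) + 0.418·(-2.08,6.44) = (-1.4398,4.1062)
  v3: (1-0.418)·(-3.17,0.91) + 0.418·(-2.89,1.77) = (-3.0530,1.2695)
  v4: (1-0.418)·(-2.21,-3.81) + 0.418·(-2.81,-4.26) = (-2.4608,-3.9981)
  v5: (1-0.418)·(0.6,-2.12) + 0.418·(1.05,-2.19) = (0.7881,-2.1493)
  v6: (1-0.418)·(1.99,-0.89) + 0.418·(2.71,-0.24) = (2.2910,-0.6183)
Shoelace sum Σ(x_i·y_{i+1} − x_{i+1}·y_i):
  i=1: 2.4320·4.1062 − -1.4398·2.2503 = +13.2263 (running +13.2263)
  i=2: -1.4398·1.2695 − -3.0530·4.1062 = +10.7082 (running +23.9345)
  i=3: -3.0530·-3.9981 − -2.4608·1.2695 = +15.3300 (running +39.2644)
  i=4: -2.4608·-2.1493 − 0.7881·-3.9981 = +8.4398 (running +47.7042)
  i=5: 0.7881·-0.6183 − 2.2910·-2.1493 = +4.4366 (running +52.1408)
  i=6: 2.2910·2.2503 − 2.4320·-0.6183 = +6.6590 (running +58.7999)
Area = |Σ|/2 = |58.7999|/2 = 29.3999

Area at t=0.418: 29.3999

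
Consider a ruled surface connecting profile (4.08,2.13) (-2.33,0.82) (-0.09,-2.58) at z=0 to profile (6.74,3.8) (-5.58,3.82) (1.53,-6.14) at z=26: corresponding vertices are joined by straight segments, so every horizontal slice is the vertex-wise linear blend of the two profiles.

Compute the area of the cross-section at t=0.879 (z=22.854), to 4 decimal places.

Area at t=0.879: 53.6461

Cross-section at t=0.879: each vertex is (1-t)·p0[i] + t·p1[i].
  v1: (1-0.879)·(4.08,2.13) + 0.879·(6.74,3.8) = (6.4181,3.5979)
  v2: (1-0.879)·(-2.33,0.82) + 0.879·(-5.58,3.82) = (-5.1867,3.4570)
  v3: (1-0.879)·(-0.09,-2.58) + 0.879·(1.53,-6.14) = (1.3340,-5.7092)
Shoelace sum Σ(x_i·y_{i+1} − x_{i+1}·y_i):
  i=1: 6.4181·3.4570 − -5.1867·3.5979 = +40.8491 (running +40.8491)
  i=2: -5.1867·-5.7092 − 1.3340·3.4570 = +25.0008 (running +65.8499)
  i=3: 1.3340·3.5979 − 6.4181·-5.7092 = +41.4423 (running +107.2922)
Area = |Σ|/2 = |107.2922|/2 = 53.6461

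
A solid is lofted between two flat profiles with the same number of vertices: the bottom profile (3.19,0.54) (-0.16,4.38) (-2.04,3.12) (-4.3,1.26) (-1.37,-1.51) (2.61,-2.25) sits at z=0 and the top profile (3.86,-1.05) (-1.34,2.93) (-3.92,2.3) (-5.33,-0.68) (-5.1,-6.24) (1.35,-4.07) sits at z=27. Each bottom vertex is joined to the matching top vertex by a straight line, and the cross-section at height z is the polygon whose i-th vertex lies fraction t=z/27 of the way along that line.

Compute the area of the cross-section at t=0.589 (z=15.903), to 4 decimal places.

Cross-section at t=0.589: each vertex is (1-t)·p0[i] + t·p1[i].
  v1: (1-0.589)·(3.19,0.54) + 0.589·(3.86,-1.05) = (3.5846,-0.3965)
  v2: (1-0.589)·(-0.16,4.38) + 0.589·(-1.34,2.93) = (-0.8550,3.5259)
  v3: (1-0.589)·(-2.04,3.12) + 0.589·(-3.92,2.3) = (-3.1473,2.6370)
  v4: (1-0.589)·(-4.3,1.26) + 0.589·(-5.33,-0.68) = (-4.9067,0.1173)
  v5: (1-0.589)·(-1.37,-1.51) + 0.589·(-5.1,-6.24) = (-3.5670,-4.2960)
  v6: (1-0.589)·(2.61,-2.25) + 0.589·(1.35,-4.07) = (1.8679,-3.3220)
Shoelace sum Σ(x_i·y_{i+1} − x_{i+1}·y_i):
  i=1: 3.5846·3.5259 − -0.8550·-0.3965 = +12.3002 (running +12.3002)
  i=2: -0.8550·2.6370 − -3.1473·3.5259 = +8.8426 (running +21.1428)
  i=3: -3.1473·0.1173 − -4.9067·2.6370 = +12.5697 (running +33.7125)
  i=4: -4.9067·-4.2960 − -3.5670·0.1173 = +21.4975 (running +55.2099)
  i=5: -3.5670·-3.3220 − 1.8679·-4.2960 = +19.8737 (running +75.0836)
  i=6: 1.8679·-0.3965 − 3.5846·-3.3220 = +11.1674 (running +86.2510)
Area = |Σ|/2 = |86.2510|/2 = 43.1255

Area at t=0.589: 43.1255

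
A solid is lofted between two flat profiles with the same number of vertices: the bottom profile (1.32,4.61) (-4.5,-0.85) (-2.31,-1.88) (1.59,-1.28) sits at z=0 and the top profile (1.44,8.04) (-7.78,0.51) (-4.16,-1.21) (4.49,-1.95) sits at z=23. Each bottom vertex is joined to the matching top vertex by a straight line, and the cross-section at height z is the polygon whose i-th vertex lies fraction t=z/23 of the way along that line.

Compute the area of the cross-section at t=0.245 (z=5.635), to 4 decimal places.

Area at t=0.245: 29.1532

Cross-section at t=0.245: each vertex is (1-t)·p0[i] + t·p1[i].
  v1: (1-0.245)·(1.32,4.61) + 0.245·(1.44,8.04) = (1.3494,5.4504)
  v2: (1-0.245)·(-4.5,-0.85) + 0.245·(-7.78,0.51) = (-5.3036,-0.5168)
  v3: (1-0.245)·(-2.31,-1.88) + 0.245·(-4.16,-1.21) = (-2.7633,-1.7159)
  v4: (1-0.245)·(1.59,-1.28) + 0.245·(4.49,-1.95) = (2.3005,-1.4442)
Shoelace sum Σ(x_i·y_{i+1} − x_{i+1}·y_i):
  i=1: 1.3494·-0.5168 − -5.3036·5.4504 = +28.2091 (running +28.2091)
  i=2: -5.3036·-1.7159 − -2.7633·-0.5168 = +7.6721 (running +35.8812)
  i=3: -2.7633·-1.4442 − 2.3005·-1.7159 = +7.9379 (running +43.8191)
  i=4: 2.3005·5.4504 − 1.3494·-1.4442 = +14.4873 (running +58.3064)
Area = |Σ|/2 = |58.3064|/2 = 29.1532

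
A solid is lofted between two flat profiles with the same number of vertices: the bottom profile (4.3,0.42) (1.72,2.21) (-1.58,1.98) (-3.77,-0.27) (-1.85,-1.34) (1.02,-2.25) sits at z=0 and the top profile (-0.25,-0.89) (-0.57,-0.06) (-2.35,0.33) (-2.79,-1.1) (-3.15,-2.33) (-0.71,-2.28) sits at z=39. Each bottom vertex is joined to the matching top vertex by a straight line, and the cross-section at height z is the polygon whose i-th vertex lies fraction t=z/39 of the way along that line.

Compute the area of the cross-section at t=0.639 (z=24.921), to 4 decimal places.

Area at t=0.639: 10.3551

Cross-section at t=0.639: each vertex is (1-t)·p0[i] + t·p1[i].
  v1: (1-0.639)·(4.3,0.42) + 0.639·(-0.25,-0.89) = (1.3925,-0.4171)
  v2: (1-0.639)·(1.72,2.21) + 0.639·(-0.57,-0.06) = (0.2567,0.7595)
  v3: (1-0.639)·(-1.58,1.98) + 0.639·(-2.35,0.33) = (-2.0720,0.9256)
  v4: (1-0.639)·(-3.77,-0.27) + 0.639·(-2.79,-1.1) = (-3.1438,-0.8004)
  v5: (1-0.639)·(-1.85,-1.34) + 0.639·(-3.15,-2.33) = (-2.6807,-1.9726)
  v6: (1-0.639)·(1.02,-2.25) + 0.639·(-0.71,-2.28) = (-0.0855,-2.2692)
Shoelace sum Σ(x_i·y_{i+1} − x_{i+1}·y_i):
  i=1: 1.3925·0.7595 − 0.2567·-0.4171 = +1.1647 (running +1.1647)
  i=2: 0.2567·0.9256 − -2.0720·0.7595 = +1.8112 (running +2.9759)
  i=3: -2.0720·-0.8004 − -3.1438·0.9256 = +4.5684 (running +7.5443)
  i=4: -3.1438·-1.9726 − -2.6807·-0.8004 = +4.0559 (running +11.6002)
  i=5: -2.6807·-2.2692 − -0.0855·-1.9726 = +5.9144 (running +17.5146)
  i=6: -0.0855·-0.4171 − 1.3925·-2.2692 = +3.1956 (running +20.7102)
Area = |Σ|/2 = |20.7102|/2 = 10.3551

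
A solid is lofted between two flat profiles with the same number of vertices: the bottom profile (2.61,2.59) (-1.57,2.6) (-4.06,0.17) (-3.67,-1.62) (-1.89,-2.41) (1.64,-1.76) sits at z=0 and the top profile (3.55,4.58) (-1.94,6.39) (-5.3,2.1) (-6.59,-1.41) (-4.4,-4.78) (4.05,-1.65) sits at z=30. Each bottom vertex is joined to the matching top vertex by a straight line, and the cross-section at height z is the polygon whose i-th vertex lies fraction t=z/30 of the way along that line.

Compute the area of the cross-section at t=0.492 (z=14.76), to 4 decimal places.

Cross-section at t=0.492: each vertex is (1-t)·p0[i] + t·p1[i].
  v1: (1-0.492)·(2.61,2.59) + 0.492·(3.55,4.58) = (3.0725,3.5691)
  v2: (1-0.492)·(-1.57,2.6) + 0.492·(-1.94,6.39) = (-1.7520,4.4647)
  v3: (1-0.492)·(-4.06,0.17) + 0.492·(-5.3,2.1) = (-4.6701,1.1196)
  v4: (1-0.492)·(-3.67,-1.62) + 0.492·(-6.59,-1.41) = (-5.1066,-1.5167)
  v5: (1-0.492)·(-1.89,-2.41) + 0.492·(-4.4,-4.78) = (-3.1249,-3.5760)
  v6: (1-0.492)·(1.64,-1.76) + 0.492·(4.05,-1.65) = (2.8257,-1.7059)
Shoelace sum Σ(x_i·y_{i+1} − x_{i+1}·y_i):
  i=1: 3.0725·4.4647 − -1.7520·3.5691 = +19.9708 (running +19.9708)
  i=2: -1.7520·1.1196 − -4.6701·4.4647 = +18.8889 (running +38.8597)
  i=3: -4.6701·-1.5167 − -5.1066·1.1196 = +12.8002 (running +51.6599)
  i=4: -5.1066·-3.5760 − -3.1249·-1.5167 = +13.5220 (running +65.1820)
  i=5: -3.1249·-1.7059 − 2.8257·-3.5760 = +15.4356 (running +80.6176)
  i=6: 2.8257·3.5691 − 3.0725·-1.7059 = +15.3265 (running +95.9441)
Area = |Σ|/2 = |95.9441|/2 = 47.9720

Area at t=0.492: 47.9720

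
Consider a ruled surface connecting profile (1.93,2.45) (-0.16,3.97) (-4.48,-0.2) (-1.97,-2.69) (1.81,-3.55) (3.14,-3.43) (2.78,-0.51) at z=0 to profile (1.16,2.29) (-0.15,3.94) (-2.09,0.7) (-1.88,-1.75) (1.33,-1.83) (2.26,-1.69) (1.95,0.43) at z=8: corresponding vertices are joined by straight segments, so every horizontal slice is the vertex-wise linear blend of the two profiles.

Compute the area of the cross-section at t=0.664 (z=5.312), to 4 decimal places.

Cross-section at t=0.664: each vertex is (1-t)·p0[i] + t·p1[i].
  v1: (1-0.664)·(1.93,2.45) + 0.664·(1.16,2.29) = (1.4187,2.3438)
  v2: (1-0.664)·(-0.16,3.97) + 0.664·(-0.15,3.94) = (-0.1534,3.9501)
  v3: (1-0.664)·(-4.48,-0.2) + 0.664·(-2.09,0.7) = (-2.8930,0.3976)
  v4: (1-0.664)·(-1.97,-2.69) + 0.664·(-1.88,-1.75) = (-1.9102,-2.0658)
  v5: (1-0.664)·(1.81,-3.55) + 0.664·(1.33,-1.83) = (1.4913,-2.4079)
  v6: (1-0.664)·(3.14,-3.43) + 0.664·(2.26,-1.69) = (2.5557,-2.2746)
  v7: (1-0.664)·(2.78,-0.51) + 0.664·(1.95,0.43) = (2.2289,0.1142)
Shoelace sum Σ(x_i·y_{i+1} − x_{i+1}·y_i):
  i=1: 1.4187·3.9501 − -0.1534·2.3438 = +5.9635 (running +5.9635)
  i=2: -0.1534·0.3976 − -2.8930·3.9501 = +11.3668 (running +17.3303)
  i=3: -2.8930·-2.0658 − -1.9102·0.3976 = +6.7361 (running +24.0663)
  i=4: -1.9102·-2.4079 − 1.4913·-2.0658 = +7.6805 (running +31.7468)
  i=5: 1.4913·-2.2746 − 2.5557·-2.4079 = +2.7617 (running +34.5085)
  i=6: 2.5557·0.1142 − 2.2289·-2.2746 = +5.3617 (running +39.8702)
  i=7: 2.2289·2.3438 − 1.4187·0.1142 = +5.0620 (running +44.9322)
Area = |Σ|/2 = |44.9322|/2 = 22.4661

Area at t=0.664: 22.4661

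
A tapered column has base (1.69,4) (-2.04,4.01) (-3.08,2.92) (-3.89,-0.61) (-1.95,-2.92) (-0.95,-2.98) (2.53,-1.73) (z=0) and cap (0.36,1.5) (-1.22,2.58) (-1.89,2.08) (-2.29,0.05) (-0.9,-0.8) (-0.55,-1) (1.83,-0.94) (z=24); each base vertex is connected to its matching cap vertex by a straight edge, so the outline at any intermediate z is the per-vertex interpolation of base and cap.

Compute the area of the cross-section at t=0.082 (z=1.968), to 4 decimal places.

Area at t=0.082: 32.2651

Cross-section at t=0.082: each vertex is (1-t)·p0[i] + t·p1[i].
  v1: (1-0.082)·(1.69,4) + 0.082·(0.36,1.5) = (1.5809,3.7950)
  v2: (1-0.082)·(-2.04,4.01) + 0.082·(-1.22,2.58) = (-1.9728,3.8927)
  v3: (1-0.082)·(-3.08,2.92) + 0.082·(-1.89,2.08) = (-2.9824,2.8511)
  v4: (1-0.082)·(-3.89,-0.61) + 0.082·(-2.29,0.05) = (-3.7588,-0.5559)
  v5: (1-0.082)·(-1.95,-2.92) + 0.082·(-0.9,-0.8) = (-1.8639,-2.7462)
  v6: (1-0.082)·(-0.95,-2.98) + 0.082·(-0.55,-1) = (-0.9172,-2.8176)
  v7: (1-0.082)·(2.53,-1.73) + 0.082·(1.83,-0.94) = (2.4726,-1.6652)
Shoelace sum Σ(x_i·y_{i+1} − x_{i+1}·y_i):
  i=1: 1.5809·3.8927 − -1.9728·3.7950 = +13.6408 (running +13.6408)
  i=2: -1.9728·2.8511 − -2.9824·3.8927 = +5.9852 (running +19.6260)
  i=3: -2.9824·-0.5559 − -3.7588·2.8511 = +12.3747 (running +32.0007)
  i=4: -3.7588·-2.7462 − -1.8639·-0.5559 = +9.2862 (running +41.2868)
  i=5: -1.8639·-2.8176 − -0.9172·-2.7462 = +2.7330 (running +44.0199)
  i=6: -0.9172·-1.6652 − 2.4726·-2.8176 = +8.4942 (running +52.5141)
  i=7: 2.4726·3.7950 − 1.5809·-1.6652 = +12.0161 (running +64.5302)
Area = |Σ|/2 = |64.5302|/2 = 32.2651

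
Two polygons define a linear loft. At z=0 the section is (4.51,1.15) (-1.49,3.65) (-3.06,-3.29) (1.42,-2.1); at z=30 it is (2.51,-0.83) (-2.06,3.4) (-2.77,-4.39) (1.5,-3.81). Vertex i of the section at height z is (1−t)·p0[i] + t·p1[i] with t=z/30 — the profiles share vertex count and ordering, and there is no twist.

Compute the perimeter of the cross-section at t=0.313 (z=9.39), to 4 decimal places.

Perimeter at t=0.313: 22.1754

Cross-section at t=0.313: each vertex is (1-t)·p0[i] + t·p1[i].
  v1: (1-0.313)·(4.51,1.15) + 0.313·(2.51,-0.83) = (3.8840,0.5303)
  v2: (1-0.313)·(-1.49,3.65) + 0.313·(-2.06,3.4) = (-1.6684,3.5718)
  v3: (1-0.313)·(-3.06,-3.29) + 0.313·(-2.77,-4.39) = (-2.9692,-3.6343)
  v4: (1-0.313)·(1.42,-2.1) + 0.313·(1.5,-3.81) = (1.4450,-2.6352)
Perimeter = Σ |v_{i+1} − v_i|:
  edge 1→2: √(-5.5524² + 3.0415²) = 6.3309 (running 6.3309)
  edge 2→3: √(-1.3008² + -7.2061²) = 7.3225 (running 13.6534)
  edge 3→4: √(4.4143² + 0.9991²) = 4.5259 (running 18.1793)
  edge 4→1: √(2.4390² + 3.1655²) = 3.9961 (running 22.1754)
Perimeter = 22.1754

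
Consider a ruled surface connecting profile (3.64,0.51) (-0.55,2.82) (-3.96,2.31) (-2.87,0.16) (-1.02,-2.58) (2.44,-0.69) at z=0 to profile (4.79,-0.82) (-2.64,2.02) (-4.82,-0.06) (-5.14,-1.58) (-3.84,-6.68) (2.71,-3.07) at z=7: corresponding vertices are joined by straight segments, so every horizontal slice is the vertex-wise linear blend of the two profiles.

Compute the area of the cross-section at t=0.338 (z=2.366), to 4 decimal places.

Cross-section at t=0.338: each vertex is (1-t)·p0[i] + t·p1[i].
  v1: (1-0.338)·(3.64,0.51) + 0.338·(4.79,-0.82) = (4.0287,0.0605)
  v2: (1-0.338)·(-0.55,2.82) + 0.338·(-2.64,2.02) = (-1.2564,2.5496)
  v3: (1-0.338)·(-3.96,2.31) + 0.338·(-4.82,-0.06) = (-4.2507,1.5089)
  v4: (1-0.338)·(-2.87,0.16) + 0.338·(-5.14,-1.58) = (-3.6373,-0.4281)
  v5: (1-0.338)·(-1.02,-2.58) + 0.338·(-3.84,-6.68) = (-1.9732,-3.9658)
  v6: (1-0.338)·(2.44,-0.69) + 0.338·(2.71,-3.07) = (2.5313,-1.4944)
Shoelace sum Σ(x_i·y_{i+1} − x_{i+1}·y_i):
  i=1: 4.0287·2.5496 − -1.2564·0.0605 = +10.3475 (running +10.3475)
  i=2: -1.2564·1.5089 − -4.2507·2.5496 = +8.9417 (running +19.2892)
  i=3: -4.2507·-0.4281 − -3.6373·1.5089 = +7.3082 (running +26.5974)
  i=4: -3.6373·-3.9658 − -1.9732·-0.4281 = +13.5799 (running +40.1773)
  i=5: -1.9732·-1.4944 − 2.5313·-3.9658 = +12.9872 (running +53.1646)
  i=6: 2.5313·0.0605 − 4.0287·-1.4944 = +6.1737 (running +59.3382)
Area = |Σ|/2 = |59.3382|/2 = 29.6691

Area at t=0.338: 29.6691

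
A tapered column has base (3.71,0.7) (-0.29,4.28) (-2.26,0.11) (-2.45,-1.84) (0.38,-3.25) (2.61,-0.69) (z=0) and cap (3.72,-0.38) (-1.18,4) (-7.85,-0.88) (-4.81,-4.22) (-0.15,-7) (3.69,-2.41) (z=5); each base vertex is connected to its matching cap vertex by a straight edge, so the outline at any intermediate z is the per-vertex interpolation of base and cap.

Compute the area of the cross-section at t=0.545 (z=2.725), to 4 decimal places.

Cross-section at t=0.545: each vertex is (1-t)·p0[i] + t·p1[i].
  v1: (1-0.545)·(3.71,0.7) + 0.545·(3.72,-0.38) = (3.7154,0.1114)
  v2: (1-0.545)·(-0.29,4.28) + 0.545·(-1.18,4) = (-0.7751,4.1274)
  v3: (1-0.545)·(-2.26,0.11) + 0.545·(-7.85,-0.88) = (-5.3065,-0.4296)
  v4: (1-0.545)·(-2.45,-1.84) + 0.545·(-4.81,-4.22) = (-3.7362,-3.1371)
  v5: (1-0.545)·(0.38,-3.25) + 0.545·(-0.15,-7) = (0.0911,-5.2938)
  v6: (1-0.545)·(2.61,-0.69) + 0.545·(3.69,-2.41) = (3.1986,-1.6274)
Shoelace sum Σ(x_i·y_{i+1} − x_{i+1}·y_i):
  i=1: 3.7154·4.1274 − -0.7751·0.1114 = +15.4215 (running +15.4215)
  i=2: -0.7751·-0.4296 − -5.3065·4.1274 = +22.2352 (running +37.6567)
  i=3: -5.3065·-3.1371 − -3.7362·-0.4296 = +15.0423 (running +52.6990)
  i=4: -3.7362·-5.2938 − 0.0911·-3.1371 = +20.0645 (running +72.7634)
  i=5: 0.0911·-1.6274 − 3.1986·-5.2938 = +16.7843 (running +89.5477)
  i=6: 3.1986·0.1114 − 3.7154·-1.6274 = +6.4028 (running +95.9505)
Area = |Σ|/2 = |95.9505|/2 = 47.9753

Area at t=0.545: 47.9753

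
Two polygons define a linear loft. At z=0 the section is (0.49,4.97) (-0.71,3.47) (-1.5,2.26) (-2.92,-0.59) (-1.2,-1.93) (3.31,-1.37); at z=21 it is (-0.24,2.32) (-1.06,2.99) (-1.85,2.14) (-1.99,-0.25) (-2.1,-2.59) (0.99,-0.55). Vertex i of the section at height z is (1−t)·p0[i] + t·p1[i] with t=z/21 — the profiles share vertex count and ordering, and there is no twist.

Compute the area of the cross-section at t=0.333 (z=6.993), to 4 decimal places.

Area at t=0.333: 18.4585

Cross-section at t=0.333: each vertex is (1-t)·p0[i] + t·p1[i].
  v1: (1-0.333)·(0.49,4.97) + 0.333·(-0.24,2.32) = (0.2469,4.0876)
  v2: (1-0.333)·(-0.71,3.47) + 0.333·(-1.06,2.99) = (-0.8266,3.3102)
  v3: (1-0.333)·(-1.5,2.26) + 0.333·(-1.85,2.14) = (-1.6166,2.2200)
  v4: (1-0.333)·(-2.92,-0.59) + 0.333·(-1.99,-0.25) = (-2.6103,-0.4768)
  v5: (1-0.333)·(-1.2,-1.93) + 0.333·(-2.1,-2.59) = (-1.4997,-2.1498)
  v6: (1-0.333)·(3.31,-1.37) + 0.333·(0.99,-0.55) = (2.5374,-1.0969)
Shoelace sum Σ(x_i·y_{i+1} − x_{i+1}·y_i):
  i=1: 0.2469·3.3102 − -0.8266·4.0876 = +4.1959 (running +4.1959)
  i=2: -0.8266·2.2200 − -1.6166·3.3102 = +3.5161 (running +7.7119)
  i=3: -1.6166·-0.4768 − -2.6103·2.2200 = +6.5657 (running +14.2777)
  i=4: -2.6103·-2.1498 − -1.4997·-0.4768 = +4.8966 (running +19.1742)
  i=5: -1.4997·-1.0969 − 2.5374·-2.1498 = +7.1000 (running +26.2743)
  i=6: 2.5374·4.0876 − 0.2469·-1.0969 = +10.6428 (running +36.9170)
Area = |Σ|/2 = |36.9170|/2 = 18.4585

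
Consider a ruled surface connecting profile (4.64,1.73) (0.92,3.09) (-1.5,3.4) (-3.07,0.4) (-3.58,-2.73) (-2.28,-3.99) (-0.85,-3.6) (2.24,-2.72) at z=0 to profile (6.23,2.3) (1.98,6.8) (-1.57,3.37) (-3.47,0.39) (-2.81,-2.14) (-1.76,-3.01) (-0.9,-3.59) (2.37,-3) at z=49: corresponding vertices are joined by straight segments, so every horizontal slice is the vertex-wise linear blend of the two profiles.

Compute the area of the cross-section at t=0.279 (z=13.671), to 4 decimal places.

Cross-section at t=0.279: each vertex is (1-t)·p0[i] + t·p1[i].
  v1: (1-0.279)·(4.64,1.73) + 0.279·(6.23,2.3) = (5.0836,1.8890)
  v2: (1-0.279)·(0.92,3.09) + 0.279·(1.98,6.8) = (1.2157,4.1251)
  v3: (1-0.279)·(-1.5,3.4) + 0.279·(-1.57,3.37) = (-1.5195,3.3916)
  v4: (1-0.279)·(-3.07,0.4) + 0.279·(-3.47,0.39) = (-3.1816,0.3972)
  v5: (1-0.279)·(-3.58,-2.73) + 0.279·(-2.81,-2.14) = (-3.3652,-2.5654)
  v6: (1-0.279)·(-2.28,-3.99) + 0.279·(-1.76,-3.01) = (-2.1349,-3.7166)
  v7: (1-0.279)·(-0.85,-3.6) + 0.279·(-0.9,-3.59) = (-0.8639,-3.5972)
  v8: (1-0.279)·(2.24,-2.72) + 0.279·(2.37,-3) = (2.2763,-2.7981)
Shoelace sum Σ(x_i·y_{i+1} − x_{i+1}·y_i):
  i=1: 5.0836·4.1251 − 1.2157·1.8890 = +18.6738 (running +18.6738)
  i=2: 1.2157·3.3916 − -1.5195·4.1251 = +10.3915 (running +29.0653)
  i=3: -1.5195·0.3972 − -3.1816·3.3916 = +10.1872 (running +39.2526)
  i=4: -3.1816·-2.5654 − -3.3652·0.3972 = +9.4987 (running +48.7513)
  i=5: -3.3652·-3.7166 − -2.1349·-2.5654 = +7.0300 (running +55.7813)
  i=6: -2.1349·-3.5972 − -0.8639·-3.7166 = +4.4688 (running +60.2501)
  i=7: -0.8639·-2.7981 − 2.2763·-3.5972 = +10.6057 (running +70.8558)
  i=8: 2.2763·1.8890 − 5.0836·-2.7981 = +18.5245 (running +89.3803)
Area = |Σ|/2 = |89.3803|/2 = 44.6901

Area at t=0.279: 44.6901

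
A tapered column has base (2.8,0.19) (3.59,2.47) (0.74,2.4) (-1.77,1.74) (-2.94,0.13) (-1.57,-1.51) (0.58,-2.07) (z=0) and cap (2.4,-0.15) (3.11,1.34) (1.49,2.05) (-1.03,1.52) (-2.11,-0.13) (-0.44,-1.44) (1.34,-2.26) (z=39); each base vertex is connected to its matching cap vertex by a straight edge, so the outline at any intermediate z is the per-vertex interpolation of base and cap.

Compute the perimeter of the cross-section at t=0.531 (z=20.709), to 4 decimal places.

Cross-section at t=0.531: each vertex is (1-t)·p0[i] + t·p1[i].
  v1: (1-0.531)·(2.8,0.19) + 0.531·(2.4,-0.15) = (2.5876,0.0095)
  v2: (1-0.531)·(3.59,2.47) + 0.531·(3.11,1.34) = (3.3351,1.8700)
  v3: (1-0.531)·(0.74,2.4) + 0.531·(1.49,2.05) = (1.1382,2.2142)
  v4: (1-0.531)·(-1.77,1.74) + 0.531·(-1.03,1.52) = (-1.3771,1.6232)
  v5: (1-0.531)·(-2.94,0.13) + 0.531·(-2.11,-0.13) = (-2.4993,-0.0081)
  v6: (1-0.531)·(-1.57,-1.51) + 0.531·(-0.44,-1.44) = (-0.9700,-1.4728)
  v7: (1-0.531)·(0.58,-2.07) + 0.531·(1.34,-2.26) = (0.9836,-2.1709)
Perimeter = Σ |v_{i+1} − v_i|:
  edge 1→2: √(0.7475² + 1.8605²) = 2.0051 (running 2.0051)
  edge 2→3: √(-2.1969² + 0.3442²) = 2.2237 (running 4.2287)
  edge 3→4: √(-2.5153² + -0.5910²) = 2.5838 (running 6.8125)
  edge 4→5: √(-1.1222² + -1.6312²) = 1.9800 (running 8.7925)
  edge 5→6: √(1.5293² + -1.4648²) = 2.1176 (running 10.9101)
  edge 6→7: √(1.9535² + -0.6981²) = 2.0745 (running 12.9846)
  edge 7→1: √(1.6040² + 2.1803²) = 2.7068 (running 15.6915)
Perimeter = 15.6915

Perimeter at t=0.531: 15.6915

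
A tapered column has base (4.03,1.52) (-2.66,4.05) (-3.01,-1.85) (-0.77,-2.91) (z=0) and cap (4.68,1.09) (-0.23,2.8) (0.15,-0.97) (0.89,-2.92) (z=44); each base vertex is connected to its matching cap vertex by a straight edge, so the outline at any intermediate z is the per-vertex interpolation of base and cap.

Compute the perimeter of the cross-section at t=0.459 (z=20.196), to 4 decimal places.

Cross-section at t=0.459: each vertex is (1-t)·p0[i] + t·p1[i].
  v1: (1-0.459)·(4.03,1.52) + 0.459·(4.68,1.09) = (4.3284,1.3226)
  v2: (1-0.459)·(-2.66,4.05) + 0.459·(-0.23,2.8) = (-1.5446,3.4762)
  v3: (1-0.459)·(-3.01,-1.85) + 0.459·(0.15,-0.97) = (-1.5596,-1.4461)
  v4: (1-0.459)·(-0.77,-2.91) + 0.459·(0.89,-2.92) = (-0.0081,-2.9146)
Perimeter = Σ |v_{i+1} − v_i|:
  edge 1→2: √(-5.8730² + 2.1536²) = 6.2554 (running 6.2554)
  edge 2→3: √(-0.0149² + -4.9223²) = 4.9224 (running 11.1777)
  edge 3→4: √(1.5515² + -1.4685²) = 2.1363 (running 13.3140)
  edge 4→1: √(4.3364² + 4.2372²) = 6.0629 (running 19.3769)
Perimeter = 19.3769

Perimeter at t=0.459: 19.3769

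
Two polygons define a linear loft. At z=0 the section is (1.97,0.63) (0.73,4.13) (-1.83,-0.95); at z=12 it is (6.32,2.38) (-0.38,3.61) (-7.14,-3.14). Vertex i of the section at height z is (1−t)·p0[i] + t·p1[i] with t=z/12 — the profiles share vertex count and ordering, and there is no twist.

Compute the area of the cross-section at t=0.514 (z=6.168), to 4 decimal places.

Area at t=0.514: 17.5196

Cross-section at t=0.514: each vertex is (1-t)·p0[i] + t·p1[i].
  v1: (1-0.514)·(1.97,0.63) + 0.514·(6.32,2.38) = (4.2059,1.5295)
  v2: (1-0.514)·(0.73,4.13) + 0.514·(-0.38,3.61) = (0.1595,3.8627)
  v3: (1-0.514)·(-1.83,-0.95) + 0.514·(-7.14,-3.14) = (-4.5593,-2.0757)
Shoelace sum Σ(x_i·y_{i+1} − x_{i+1}·y_i):
  i=1: 4.2059·3.8627 − 0.1595·1.5295 = +16.0023 (running +16.0023)
  i=2: 0.1595·-2.0757 − -4.5593·3.8627 = +17.2805 (running +33.2828)
  i=3: -4.5593·1.5295 − 4.2059·-2.0757 = +1.7565 (running +35.0393)
Area = |Σ|/2 = |35.0393|/2 = 17.5196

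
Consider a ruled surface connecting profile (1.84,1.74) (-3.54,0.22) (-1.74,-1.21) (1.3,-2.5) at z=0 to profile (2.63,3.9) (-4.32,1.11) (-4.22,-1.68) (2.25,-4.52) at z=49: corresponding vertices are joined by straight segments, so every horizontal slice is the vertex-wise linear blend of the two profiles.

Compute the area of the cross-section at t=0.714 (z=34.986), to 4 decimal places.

Cross-section at t=0.714: each vertex is (1-t)·p0[i] + t·p1[i].
  v1: (1-0.714)·(1.84,1.74) + 0.714·(2.63,3.9) = (2.4041,3.2822)
  v2: (1-0.714)·(-3.54,0.22) + 0.714·(-4.32,1.11) = (-4.0969,0.8555)
  v3: (1-0.714)·(-1.74,-1.21) + 0.714·(-4.22,-1.68) = (-3.5107,-1.5456)
  v4: (1-0.714)·(1.3,-2.5) + 0.714·(2.25,-4.52) = (1.9783,-3.9423)
Shoelace sum Σ(x_i·y_{i+1} − x_{i+1}·y_i):
  i=1: 2.4041·0.8555 − -4.0969·3.2822 = +15.5037 (running +15.5037)
  i=2: -4.0969·-1.5456 − -3.5107·0.8555 = +9.3354 (running +24.8391)
  i=3: -3.5107·-3.9423 − 1.9783·-1.5456 = +16.8979 (running +41.7369)
  i=4: 1.9783·3.2822 − 2.4041·-3.9423 = +15.9707 (running +57.7076)
Area = |Σ|/2 = |57.7076|/2 = 28.8538

Area at t=0.714: 28.8538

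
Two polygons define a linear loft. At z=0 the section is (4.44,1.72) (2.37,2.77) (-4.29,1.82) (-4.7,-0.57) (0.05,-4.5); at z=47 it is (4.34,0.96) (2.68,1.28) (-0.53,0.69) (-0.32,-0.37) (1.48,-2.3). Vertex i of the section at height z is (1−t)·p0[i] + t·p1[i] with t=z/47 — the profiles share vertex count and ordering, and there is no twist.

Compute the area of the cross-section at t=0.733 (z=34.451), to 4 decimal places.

Area at t=0.733: 15.1166

Cross-section at t=0.733: each vertex is (1-t)·p0[i] + t·p1[i].
  v1: (1-0.733)·(4.44,1.72) + 0.733·(4.34,0.96) = (4.3667,1.1629)
  v2: (1-0.733)·(2.37,2.77) + 0.733·(2.68,1.28) = (2.5972,1.6778)
  v3: (1-0.733)·(-4.29,1.82) + 0.733·(-0.53,0.69) = (-1.5339,0.9917)
  v4: (1-0.733)·(-4.7,-0.57) + 0.733·(-0.32,-0.37) = (-1.4895,-0.4234)
  v5: (1-0.733)·(0.05,-4.5) + 0.733·(1.48,-2.3) = (1.0982,-2.8874)
Shoelace sum Σ(x_i·y_{i+1} − x_{i+1}·y_i):
  i=1: 4.3667·1.6778 − 2.5972·1.1629 = +4.3062 (running +4.3062)
  i=2: 2.5972·0.9917 − -1.5339·1.6778 = +5.1494 (running +9.4556)
  i=3: -1.5339·-0.4234 − -1.4895·0.9917 = +2.1266 (running +11.5821)
  i=4: -1.4895·-2.8874 − 1.0982·-0.4234 = +4.7656 (running +16.3478)
  i=5: 1.0982·1.1629 − 4.3667·-2.8874 = +13.8855 (running +30.2333)
Area = |Σ|/2 = |30.2333|/2 = 15.1166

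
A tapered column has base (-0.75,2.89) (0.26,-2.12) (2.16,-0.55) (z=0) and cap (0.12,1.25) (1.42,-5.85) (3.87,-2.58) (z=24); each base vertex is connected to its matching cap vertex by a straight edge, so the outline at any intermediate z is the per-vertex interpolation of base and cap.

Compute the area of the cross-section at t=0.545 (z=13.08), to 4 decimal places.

Area at t=0.545: 8.2212

Cross-section at t=0.545: each vertex is (1-t)·p0[i] + t·p1[i].
  v1: (1-0.545)·(-0.75,2.89) + 0.545·(0.12,1.25) = (-0.2758,1.9962)
  v2: (1-0.545)·(0.26,-2.12) + 0.545·(1.42,-5.85) = (0.8922,-4.1528)
  v3: (1-0.545)·(2.16,-0.55) + 0.545·(3.87,-2.58) = (3.0920,-1.6564)
Shoelace sum Σ(x_i·y_{i+1} − x_{i+1}·y_i):
  i=1: -0.2758·-4.1528 − 0.8922·1.9962 = -0.6354 (running -0.6354)
  i=2: 0.8922·-1.6564 − 3.0920·-4.1528 = +11.3626 (running +10.7272)
  i=3: 3.0920·1.9962 − -0.2758·-1.6564 = +5.7152 (running +16.4424)
Area = |Σ|/2 = |16.4424|/2 = 8.2212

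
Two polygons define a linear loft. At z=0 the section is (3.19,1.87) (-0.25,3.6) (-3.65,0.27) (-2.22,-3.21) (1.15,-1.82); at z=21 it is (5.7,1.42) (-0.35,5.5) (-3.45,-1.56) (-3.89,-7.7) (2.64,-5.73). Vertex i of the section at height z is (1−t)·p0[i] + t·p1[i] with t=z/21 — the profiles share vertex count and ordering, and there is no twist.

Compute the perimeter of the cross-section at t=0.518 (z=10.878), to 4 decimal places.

Perimeter at t=0.518: 28.0262

Cross-section at t=0.518: each vertex is (1-t)·p0[i] + t·p1[i].
  v1: (1-0.518)·(3.19,1.87) + 0.518·(5.7,1.42) = (4.4902,1.6369)
  v2: (1-0.518)·(-0.25,3.6) + 0.518·(-0.35,5.5) = (-0.3018,4.5842)
  v3: (1-0.518)·(-3.65,0.27) + 0.518·(-3.45,-1.56) = (-3.5464,-0.6779)
  v4: (1-0.518)·(-2.22,-3.21) + 0.518·(-3.89,-7.7) = (-3.0851,-5.5358)
  v5: (1-0.518)·(1.15,-1.82) + 0.518·(2.64,-5.73) = (1.9218,-3.8454)
Perimeter = Σ |v_{i+1} − v_i|:
  edge 1→2: √(-4.7920² + 2.9473²) = 5.6258 (running 5.6258)
  edge 2→3: √(-3.2446² + -5.2621²) = 6.1820 (running 11.8078)
  edge 3→4: √(0.4613² + -4.8579²) = 4.8797 (running 16.6876)
  edge 4→5: √(5.0069² + 1.6904²) = 5.2845 (running 21.9721)
  edge 5→1: √(2.5684² + 5.4823²) = 6.0541 (running 28.0262)
Perimeter = 28.0262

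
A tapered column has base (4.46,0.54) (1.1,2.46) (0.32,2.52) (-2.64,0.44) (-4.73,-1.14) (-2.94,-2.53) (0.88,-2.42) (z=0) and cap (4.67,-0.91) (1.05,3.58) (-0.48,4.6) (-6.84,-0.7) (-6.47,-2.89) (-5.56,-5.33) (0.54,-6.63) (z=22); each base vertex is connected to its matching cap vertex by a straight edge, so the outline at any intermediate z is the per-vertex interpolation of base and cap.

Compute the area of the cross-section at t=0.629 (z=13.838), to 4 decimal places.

Cross-section at t=0.629: each vertex is (1-t)·p0[i] + t·p1[i].
  v1: (1-0.629)·(4.46,0.54) + 0.629·(4.67,-0.91) = (4.5921,-0.3721)
  v2: (1-0.629)·(1.1,2.46) + 0.629·(1.05,3.58) = (1.0686,3.1645)
  v3: (1-0.629)·(0.32,2.52) + 0.629·(-0.48,4.6) = (-0.1832,3.8283)
  v4: (1-0.629)·(-2.64,0.44) + 0.629·(-6.84,-0.7) = (-5.2818,-0.2771)
  v5: (1-0.629)·(-4.73,-1.14) + 0.629·(-6.47,-2.89) = (-5.8245,-2.2408)
  v6: (1-0.629)·(-2.94,-2.53) + 0.629·(-5.56,-5.33) = (-4.5880,-4.2912)
  v7: (1-0.629)·(0.88,-2.42) + 0.629·(0.54,-6.63) = (0.6661,-5.0681)
Shoelace sum Σ(x_i·y_{i+1} − x_{i+1}·y_i):
  i=1: 4.5921·3.1645 − 1.0686·-0.3721 = +14.9291 (running +14.9291)
  i=2: 1.0686·3.8283 − -0.1832·3.1645 = +4.6705 (running +19.5996)
  i=3: -0.1832·-0.2771 − -5.2818·3.8283 = +20.2712 (running +39.8708)
  i=4: -5.2818·-2.2408 − -5.8245·-0.2771 = +10.2215 (running +50.0923)
  i=5: -5.8245·-4.2912 − -4.5880·-2.2408 = +14.7134 (running +64.8057)
  i=6: -4.5880·-5.0681 − 0.6661·-4.2912 = +26.1108 (running +90.9165)
  i=7: 0.6661·-0.3721 − 4.5921·-5.0681 = +23.0253 (running +113.9418)
Area = |Σ|/2 = |113.9418|/2 = 56.9709

Area at t=0.629: 56.9709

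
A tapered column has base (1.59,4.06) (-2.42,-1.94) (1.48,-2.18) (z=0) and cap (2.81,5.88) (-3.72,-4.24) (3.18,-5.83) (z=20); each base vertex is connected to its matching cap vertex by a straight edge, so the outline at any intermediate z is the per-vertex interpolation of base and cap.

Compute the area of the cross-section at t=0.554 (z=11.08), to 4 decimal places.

Area at t=0.554: 25.7039

Cross-section at t=0.554: each vertex is (1-t)·p0[i] + t·p1[i].
  v1: (1-0.554)·(1.59,4.06) + 0.554·(2.81,5.88) = (2.2659,5.0683)
  v2: (1-0.554)·(-2.42,-1.94) + 0.554·(-3.72,-4.24) = (-3.1402,-3.2142)
  v3: (1-0.554)·(1.48,-2.18) + 0.554·(3.18,-5.83) = (2.4218,-4.2021)
Shoelace sum Σ(x_i·y_{i+1} − x_{i+1}·y_i):
  i=1: 2.2659·-3.2142 − -3.1402·5.0683 = +8.6324 (running +8.6324)
  i=2: -3.1402·-4.2021 − 2.4218·-3.2142 = +20.9796 (running +29.6120)
  i=3: 2.4218·5.0683 − 2.2659·-4.2021 = +21.7958 (running +51.4078)
Area = |Σ|/2 = |51.4078|/2 = 25.7039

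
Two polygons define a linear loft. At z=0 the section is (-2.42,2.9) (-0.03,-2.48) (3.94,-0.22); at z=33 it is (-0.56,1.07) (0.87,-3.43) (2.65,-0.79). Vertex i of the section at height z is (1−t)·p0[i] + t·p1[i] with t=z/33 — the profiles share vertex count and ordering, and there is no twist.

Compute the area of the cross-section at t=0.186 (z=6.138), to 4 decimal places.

Area at t=0.186: 11.8691

Cross-section at t=0.186: each vertex is (1-t)·p0[i] + t·p1[i].
  v1: (1-0.186)·(-2.42,2.9) + 0.186·(-0.56,1.07) = (-2.0740,2.5596)
  v2: (1-0.186)·(-0.03,-2.48) + 0.186·(0.87,-3.43) = (0.1374,-2.6567)
  v3: (1-0.186)·(3.94,-0.22) + 0.186·(2.65,-0.79) = (3.7001,-0.3260)
Shoelace sum Σ(x_i·y_{i+1} − x_{i+1}·y_i):
  i=1: -2.0740·-2.6567 − 0.1374·2.5596 = +5.1584 (running +5.1584)
  i=2: 0.1374·-0.3260 − 3.7001·-2.6567 = +9.7852 (running +14.9436)
  i=3: 3.7001·2.5596 − -2.0740·-0.3260 = +8.7946 (running +23.7381)
Area = |Σ|/2 = |23.7381|/2 = 11.8691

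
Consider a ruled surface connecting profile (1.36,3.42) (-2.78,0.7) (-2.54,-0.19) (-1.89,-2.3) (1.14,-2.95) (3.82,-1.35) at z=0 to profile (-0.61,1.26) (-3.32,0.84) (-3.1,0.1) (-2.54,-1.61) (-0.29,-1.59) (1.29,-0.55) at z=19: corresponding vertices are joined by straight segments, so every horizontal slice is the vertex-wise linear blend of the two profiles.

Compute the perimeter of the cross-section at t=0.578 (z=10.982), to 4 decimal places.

Perimeter at t=0.578: 15.1339

Cross-section at t=0.578: each vertex is (1-t)·p0[i] + t·p1[i].
  v1: (1-0.578)·(1.36,3.42) + 0.578·(-0.61,1.26) = (0.2213,2.1715)
  v2: (1-0.578)·(-2.78,0.7) + 0.578·(-3.32,0.84) = (-3.0921,0.7809)
  v3: (1-0.578)·(-2.54,-0.19) + 0.578·(-3.1,0.1) = (-2.8637,-0.0224)
  v4: (1-0.578)·(-1.89,-2.3) + 0.578·(-2.54,-1.61) = (-2.2657,-1.9012)
  v5: (1-0.578)·(1.14,-2.95) + 0.578·(-0.29,-1.59) = (0.3135,-2.1639)
  v6: (1-0.578)·(3.82,-1.35) + 0.578·(1.29,-0.55) = (2.3577,-0.8876)
Perimeter = Σ |v_{i+1} − v_i|:
  edge 1→2: √(-3.3135² + -1.3906²) = 3.5934 (running 3.5934)
  edge 2→3: √(0.2284² + -0.8033²) = 0.8352 (running 4.4286)
  edge 3→4: √(0.5980² + -1.8788²) = 1.9717 (running 6.4003)
  edge 4→5: √(2.5792² + -0.2627²) = 2.5925 (running 8.9928)
  edge 5→6: √(2.0442² + 1.2763²) = 2.4099 (running 11.4027)
  edge 6→1: √(-2.1363² + 3.0591²) = 3.7312 (running 15.1339)
Perimeter = 15.1339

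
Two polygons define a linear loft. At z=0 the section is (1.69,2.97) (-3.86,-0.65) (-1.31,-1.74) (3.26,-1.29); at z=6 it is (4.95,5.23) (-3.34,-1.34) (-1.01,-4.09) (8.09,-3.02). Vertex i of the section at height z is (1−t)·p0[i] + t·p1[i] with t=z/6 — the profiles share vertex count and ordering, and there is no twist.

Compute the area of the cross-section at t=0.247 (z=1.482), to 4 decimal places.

Cross-section at t=0.247: each vertex is (1-t)·p0[i] + t·p1[i].
  v1: (1-0.247)·(1.69,2.97) + 0.247·(4.95,5.23) = (2.4952,3.5282)
  v2: (1-0.247)·(-3.86,-0.65) + 0.247·(-3.34,-1.34) = (-3.7316,-0.8204)
  v3: (1-0.247)·(-1.31,-1.74) + 0.247·(-1.01,-4.09) = (-1.2359,-2.3205)
  v4: (1-0.247)·(3.26,-1.29) + 0.247·(8.09,-3.02) = (4.4530,-1.7173)
Shoelace sum Σ(x_i·y_{i+1} − x_{i+1}·y_i):
  i=1: 2.4952·-0.8204 − -3.7316·3.5282 = +11.1186 (running +11.1186)
  i=2: -3.7316·-2.3205 − -1.2359·-0.8204 = +7.6449 (running +18.7635)
  i=3: -1.2359·-1.7173 − 4.4530·-2.3205 = +12.4554 (running +31.2190)
  i=4: 4.4530·3.5282 − 2.4952·-1.7173 = +19.9963 (running +51.2152)
Area = |Σ|/2 = |51.2152|/2 = 25.6076

Area at t=0.247: 25.6076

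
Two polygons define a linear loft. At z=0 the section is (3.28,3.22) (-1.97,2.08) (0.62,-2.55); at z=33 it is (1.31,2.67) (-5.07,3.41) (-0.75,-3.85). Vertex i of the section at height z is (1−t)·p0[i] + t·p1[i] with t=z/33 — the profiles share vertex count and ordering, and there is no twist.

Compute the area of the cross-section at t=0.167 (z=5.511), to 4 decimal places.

Area at t=0.167: 14.9740

Cross-section at t=0.167: each vertex is (1-t)·p0[i] + t·p1[i].
  v1: (1-0.167)·(3.28,3.22) + 0.167·(1.31,2.67) = (2.9510,3.1281)
  v2: (1-0.167)·(-1.97,2.08) + 0.167·(-5.07,3.41) = (-2.4877,2.3021)
  v3: (1-0.167)·(0.62,-2.55) + 0.167·(-0.75,-3.85) = (0.3912,-2.7671)
Shoelace sum Σ(x_i·y_{i+1} − x_{i+1}·y_i):
  i=1: 2.9510·2.3021 − -2.4877·3.1281 = +14.5754 (running +14.5754)
  i=2: -2.4877·-2.7671 − 0.3912·2.3021 = +5.9831 (running +20.5586)
  i=3: 0.3912·3.1281 − 2.9510·-2.7671 = +9.3895 (running +29.9481)
Area = |Σ|/2 = |29.9481|/2 = 14.9740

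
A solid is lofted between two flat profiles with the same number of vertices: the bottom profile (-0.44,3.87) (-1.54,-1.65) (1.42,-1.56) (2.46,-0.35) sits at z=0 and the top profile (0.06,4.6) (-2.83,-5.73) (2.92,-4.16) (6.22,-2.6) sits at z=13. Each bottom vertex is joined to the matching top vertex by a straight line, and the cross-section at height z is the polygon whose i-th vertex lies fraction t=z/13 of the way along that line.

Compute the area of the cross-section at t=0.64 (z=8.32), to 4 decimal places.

Cross-section at t=0.64: each vertex is (1-t)·p0[i] + t·p1[i].
  v1: (1-0.64)·(-0.44,3.87) + 0.64·(0.06,4.6) = (-0.1200,4.3372)
  v2: (1-0.64)·(-1.54,-1.65) + 0.64·(-2.83,-5.73) = (-2.3656,-4.2612)
  v3: (1-0.64)·(1.42,-1.56) + 0.64·(2.92,-4.16) = (2.3800,-3.2240)
  v4: (1-0.64)·(2.46,-0.35) + 0.64·(6.22,-2.6) = (4.8664,-1.7900)
Shoelace sum Σ(x_i·y_{i+1} − x_{i+1}·y_i):
  i=1: -0.1200·-4.2612 − -2.3656·4.3372 = +10.7714 (running +10.7714)
  i=2: -2.3656·-3.2240 − 2.3800·-4.2612 = +17.7684 (running +28.5398)
  i=3: 2.3800·-1.7900 − 4.8664·-3.2240 = +11.4291 (running +39.9688)
  i=4: 4.8664·4.3372 − -0.1200·-1.7900 = +20.8918 (running +60.8606)
Area = |Σ|/2 = |60.8606|/2 = 30.4303

Area at t=0.64: 30.4303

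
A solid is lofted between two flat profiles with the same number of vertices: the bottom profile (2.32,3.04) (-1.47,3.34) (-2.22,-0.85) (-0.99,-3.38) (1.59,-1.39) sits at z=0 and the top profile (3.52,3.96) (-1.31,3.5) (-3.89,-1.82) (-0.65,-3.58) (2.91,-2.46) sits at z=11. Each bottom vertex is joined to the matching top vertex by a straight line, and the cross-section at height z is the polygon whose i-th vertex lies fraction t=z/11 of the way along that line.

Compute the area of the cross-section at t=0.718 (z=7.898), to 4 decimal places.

Area at t=0.718: 33.8092

Cross-section at t=0.718: each vertex is (1-t)·p0[i] + t·p1[i].
  v1: (1-0.718)·(2.32,3.04) + 0.718·(3.52,3.96) = (3.1816,3.7006)
  v2: (1-0.718)·(-1.47,3.34) + 0.718·(-1.31,3.5) = (-1.3551,3.4549)
  v3: (1-0.718)·(-2.22,-0.85) + 0.718·(-3.89,-1.82) = (-3.4191,-1.5465)
  v4: (1-0.718)·(-0.99,-3.38) + 0.718·(-0.65,-3.58) = (-0.7459,-3.5236)
  v5: (1-0.718)·(1.59,-1.39) + 0.718·(2.91,-2.46) = (2.5378,-2.1583)
Shoelace sum Σ(x_i·y_{i+1} − x_{i+1}·y_i):
  i=1: 3.1816·3.4549 − -1.3551·3.7006 = +16.0067 (running +16.0067)
  i=2: -1.3551·-1.5465 − -3.4191·3.4549 = +13.9081 (running +29.9148)
  i=3: -3.4191·-3.5236 − -0.7459·-1.5465 = +10.8939 (running +40.8088)
  i=4: -0.7459·-2.1583 − 2.5378·-3.5236 = +10.5519 (running +51.3606)
  i=5: 2.5378·3.7006 − 3.1816·-2.1583 = +16.2579 (running +67.6185)
Area = |Σ|/2 = |67.6185|/2 = 33.8092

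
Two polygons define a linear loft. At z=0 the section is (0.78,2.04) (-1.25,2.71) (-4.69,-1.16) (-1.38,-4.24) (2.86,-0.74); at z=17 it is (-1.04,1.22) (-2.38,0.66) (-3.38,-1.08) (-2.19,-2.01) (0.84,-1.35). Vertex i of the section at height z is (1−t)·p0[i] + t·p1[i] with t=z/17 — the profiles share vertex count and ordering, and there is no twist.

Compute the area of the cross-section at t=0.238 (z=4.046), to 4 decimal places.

Area at t=0.238: 22.1970

Cross-section at t=0.238: each vertex is (1-t)·p0[i] + t·p1[i].
  v1: (1-0.238)·(0.78,2.04) + 0.238·(-1.04,1.22) = (0.3468,1.8448)
  v2: (1-0.238)·(-1.25,2.71) + 0.238·(-2.38,0.66) = (-1.5189,2.2221)
  v3: (1-0.238)·(-4.69,-1.16) + 0.238·(-3.38,-1.08) = (-4.3782,-1.1410)
  v4: (1-0.238)·(-1.38,-4.24) + 0.238·(-2.19,-2.01) = (-1.5728,-3.7093)
  v5: (1-0.238)·(2.86,-0.74) + 0.238·(0.84,-1.35) = (2.3792,-0.8852)
Shoelace sum Σ(x_i·y_{i+1} − x_{i+1}·y_i):
  i=1: 0.3468·2.2221 − -1.5189·1.8448 = +3.5729 (running +3.5729)
  i=2: -1.5189·-1.1410 − -4.3782·2.2221 = +11.4619 (running +15.0348)
  i=3: -4.3782·-3.7093 − -1.5728·-1.1410 = +14.4455 (running +29.4803)
  i=4: -1.5728·-0.8852 − 2.3792·-3.7093 = +10.2174 (running +39.6977)
  i=5: 2.3792·1.8448 − 0.3468·-0.8852 = +4.6963 (running +44.3940)
Area = |Σ|/2 = |44.3940|/2 = 22.1970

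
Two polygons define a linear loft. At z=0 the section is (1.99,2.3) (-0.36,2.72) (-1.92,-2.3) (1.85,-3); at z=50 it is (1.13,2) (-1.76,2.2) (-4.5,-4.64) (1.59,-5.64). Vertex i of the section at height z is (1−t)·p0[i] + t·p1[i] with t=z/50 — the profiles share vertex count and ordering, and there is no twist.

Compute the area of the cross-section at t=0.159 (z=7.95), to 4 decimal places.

Area at t=0.159: 18.5575

Cross-section at t=0.159: each vertex is (1-t)·p0[i] + t·p1[i].
  v1: (1-0.159)·(1.99,2.3) + 0.159·(1.13,2) = (1.8533,2.2523)
  v2: (1-0.159)·(-0.36,2.72) + 0.159·(-1.76,2.2) = (-0.5826,2.6373)
  v3: (1-0.159)·(-1.92,-2.3) + 0.159·(-4.5,-4.64) = (-2.3302,-2.6721)
  v4: (1-0.159)·(1.85,-3) + 0.159·(1.59,-5.64) = (1.8087,-3.4198)
Shoelace sum Σ(x_i·y_{i+1} − x_{i+1}·y_i):
  i=1: 1.8533·2.6373 − -0.5826·2.2523 = +6.1998 (running +6.1998)
  i=2: -0.5826·-2.6721 − -2.3302·2.6373 = +7.7023 (running +13.9021)
  i=3: -2.3302·-3.4198 − 1.8087·-2.6721 = +12.8016 (running +26.7037)
  i=4: 1.8087·2.2523 − 1.8533·-3.4198 = +10.4113 (running +37.1151)
Area = |Σ|/2 = |37.1151|/2 = 18.5575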